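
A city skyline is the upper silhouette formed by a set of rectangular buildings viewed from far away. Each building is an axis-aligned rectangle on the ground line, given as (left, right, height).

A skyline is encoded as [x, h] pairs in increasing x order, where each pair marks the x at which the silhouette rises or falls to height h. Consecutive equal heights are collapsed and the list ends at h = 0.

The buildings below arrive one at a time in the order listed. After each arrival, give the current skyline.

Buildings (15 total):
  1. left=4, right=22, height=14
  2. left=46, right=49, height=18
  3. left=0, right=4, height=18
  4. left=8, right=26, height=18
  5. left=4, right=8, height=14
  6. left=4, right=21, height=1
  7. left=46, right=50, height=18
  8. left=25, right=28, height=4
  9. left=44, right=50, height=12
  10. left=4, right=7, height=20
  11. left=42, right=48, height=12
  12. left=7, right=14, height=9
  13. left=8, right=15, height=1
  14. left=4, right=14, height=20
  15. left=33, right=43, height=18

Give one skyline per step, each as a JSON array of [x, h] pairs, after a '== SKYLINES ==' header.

== SKYLINES ==
[[4,14],[22,0]]
[[4,14],[22,0],[46,18],[49,0]]
[[0,18],[4,14],[22,0],[46,18],[49,0]]
[[0,18],[4,14],[8,18],[26,0],[46,18],[49,0]]
[[0,18],[4,14],[8,18],[26,0],[46,18],[49,0]]
[[0,18],[4,14],[8,18],[26,0],[46,18],[49,0]]
[[0,18],[4,14],[8,18],[26,0],[46,18],[50,0]]
[[0,18],[4,14],[8,18],[26,4],[28,0],[46,18],[50,0]]
[[0,18],[4,14],[8,18],[26,4],[28,0],[44,12],[46,18],[50,0]]
[[0,18],[4,20],[7,14],[8,18],[26,4],[28,0],[44,12],[46,18],[50,0]]
[[0,18],[4,20],[7,14],[8,18],[26,4],[28,0],[42,12],[46,18],[50,0]]
[[0,18],[4,20],[7,14],[8,18],[26,4],[28,0],[42,12],[46,18],[50,0]]
[[0,18],[4,20],[7,14],[8,18],[26,4],[28,0],[42,12],[46,18],[50,0]]
[[0,18],[4,20],[14,18],[26,4],[28,0],[42,12],[46,18],[50,0]]
[[0,18],[4,20],[14,18],[26,4],[28,0],[33,18],[43,12],[46,18],[50,0]]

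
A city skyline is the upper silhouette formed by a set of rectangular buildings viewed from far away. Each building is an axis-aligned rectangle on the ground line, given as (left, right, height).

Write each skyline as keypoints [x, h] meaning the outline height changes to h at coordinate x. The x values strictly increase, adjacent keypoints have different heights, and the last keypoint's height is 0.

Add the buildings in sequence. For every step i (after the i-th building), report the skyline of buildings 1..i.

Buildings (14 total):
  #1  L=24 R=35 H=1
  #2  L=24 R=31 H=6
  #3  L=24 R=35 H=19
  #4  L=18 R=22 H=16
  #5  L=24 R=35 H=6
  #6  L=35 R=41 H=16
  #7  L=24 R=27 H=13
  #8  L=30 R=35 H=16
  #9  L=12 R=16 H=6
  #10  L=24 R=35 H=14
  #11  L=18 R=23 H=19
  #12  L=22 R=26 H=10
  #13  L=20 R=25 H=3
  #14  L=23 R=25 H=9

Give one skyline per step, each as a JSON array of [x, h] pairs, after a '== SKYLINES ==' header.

== SKYLINES ==
[[24,1],[35,0]]
[[24,6],[31,1],[35,0]]
[[24,19],[35,0]]
[[18,16],[22,0],[24,19],[35,0]]
[[18,16],[22,0],[24,19],[35,0]]
[[18,16],[22,0],[24,19],[35,16],[41,0]]
[[18,16],[22,0],[24,19],[35,16],[41,0]]
[[18,16],[22,0],[24,19],[35,16],[41,0]]
[[12,6],[16,0],[18,16],[22,0],[24,19],[35,16],[41,0]]
[[12,6],[16,0],[18,16],[22,0],[24,19],[35,16],[41,0]]
[[12,6],[16,0],[18,19],[23,0],[24,19],[35,16],[41,0]]
[[12,6],[16,0],[18,19],[23,10],[24,19],[35,16],[41,0]]
[[12,6],[16,0],[18,19],[23,10],[24,19],[35,16],[41,0]]
[[12,6],[16,0],[18,19],[23,10],[24,19],[35,16],[41,0]]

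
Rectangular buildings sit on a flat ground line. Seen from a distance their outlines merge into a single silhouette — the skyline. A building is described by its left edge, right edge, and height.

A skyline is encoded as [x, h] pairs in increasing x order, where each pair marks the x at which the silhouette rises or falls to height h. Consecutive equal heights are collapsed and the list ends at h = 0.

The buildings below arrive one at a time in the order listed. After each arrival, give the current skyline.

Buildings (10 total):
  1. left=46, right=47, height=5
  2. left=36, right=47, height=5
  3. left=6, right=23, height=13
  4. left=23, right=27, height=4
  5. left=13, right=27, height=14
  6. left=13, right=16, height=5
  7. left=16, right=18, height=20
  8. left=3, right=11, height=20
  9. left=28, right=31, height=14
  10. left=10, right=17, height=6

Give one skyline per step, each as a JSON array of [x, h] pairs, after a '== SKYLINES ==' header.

== SKYLINES ==
[[46,5],[47,0]]
[[36,5],[47,0]]
[[6,13],[23,0],[36,5],[47,0]]
[[6,13],[23,4],[27,0],[36,5],[47,0]]
[[6,13],[13,14],[27,0],[36,5],[47,0]]
[[6,13],[13,14],[27,0],[36,5],[47,0]]
[[6,13],[13,14],[16,20],[18,14],[27,0],[36,5],[47,0]]
[[3,20],[11,13],[13,14],[16,20],[18,14],[27,0],[36,5],[47,0]]
[[3,20],[11,13],[13,14],[16,20],[18,14],[27,0],[28,14],[31,0],[36,5],[47,0]]
[[3,20],[11,13],[13,14],[16,20],[18,14],[27,0],[28,14],[31,0],[36,5],[47,0]]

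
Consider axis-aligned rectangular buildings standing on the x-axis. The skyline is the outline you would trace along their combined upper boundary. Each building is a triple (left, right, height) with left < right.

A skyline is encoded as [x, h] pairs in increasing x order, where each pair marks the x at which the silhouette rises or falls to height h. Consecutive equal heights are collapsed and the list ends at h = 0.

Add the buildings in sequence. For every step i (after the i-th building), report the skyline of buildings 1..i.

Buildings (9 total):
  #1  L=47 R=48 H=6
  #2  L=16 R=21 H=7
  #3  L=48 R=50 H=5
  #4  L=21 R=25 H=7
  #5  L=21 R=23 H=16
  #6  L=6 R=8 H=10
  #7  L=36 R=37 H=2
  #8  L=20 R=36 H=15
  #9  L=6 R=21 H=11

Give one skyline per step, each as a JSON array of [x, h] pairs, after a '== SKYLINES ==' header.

== SKYLINES ==
[[47,6],[48,0]]
[[16,7],[21,0],[47,6],[48,0]]
[[16,7],[21,0],[47,6],[48,5],[50,0]]
[[16,7],[25,0],[47,6],[48,5],[50,0]]
[[16,7],[21,16],[23,7],[25,0],[47,6],[48,5],[50,0]]
[[6,10],[8,0],[16,7],[21,16],[23,7],[25,0],[47,6],[48,5],[50,0]]
[[6,10],[8,0],[16,7],[21,16],[23,7],[25,0],[36,2],[37,0],[47,6],[48,5],[50,0]]
[[6,10],[8,0],[16,7],[20,15],[21,16],[23,15],[36,2],[37,0],[47,6],[48,5],[50,0]]
[[6,11],[20,15],[21,16],[23,15],[36,2],[37,0],[47,6],[48,5],[50,0]]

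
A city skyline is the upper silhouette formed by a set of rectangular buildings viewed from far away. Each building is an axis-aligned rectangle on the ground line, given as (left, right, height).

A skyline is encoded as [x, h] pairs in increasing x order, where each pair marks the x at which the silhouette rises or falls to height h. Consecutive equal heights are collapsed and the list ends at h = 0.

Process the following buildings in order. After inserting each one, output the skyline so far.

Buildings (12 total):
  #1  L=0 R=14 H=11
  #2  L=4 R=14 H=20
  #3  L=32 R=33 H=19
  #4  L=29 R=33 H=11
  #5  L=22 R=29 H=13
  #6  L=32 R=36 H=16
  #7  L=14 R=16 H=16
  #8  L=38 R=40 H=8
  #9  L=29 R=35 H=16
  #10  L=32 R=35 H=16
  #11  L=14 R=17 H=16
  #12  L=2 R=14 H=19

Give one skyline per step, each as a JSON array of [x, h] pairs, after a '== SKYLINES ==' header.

== SKYLINES ==
[[0,11],[14,0]]
[[0,11],[4,20],[14,0]]
[[0,11],[4,20],[14,0],[32,19],[33,0]]
[[0,11],[4,20],[14,0],[29,11],[32,19],[33,0]]
[[0,11],[4,20],[14,0],[22,13],[29,11],[32,19],[33,0]]
[[0,11],[4,20],[14,0],[22,13],[29,11],[32,19],[33,16],[36,0]]
[[0,11],[4,20],[14,16],[16,0],[22,13],[29,11],[32,19],[33,16],[36,0]]
[[0,11],[4,20],[14,16],[16,0],[22,13],[29,11],[32,19],[33,16],[36,0],[38,8],[40,0]]
[[0,11],[4,20],[14,16],[16,0],[22,13],[29,16],[32,19],[33,16],[36,0],[38,8],[40,0]]
[[0,11],[4,20],[14,16],[16,0],[22,13],[29,16],[32,19],[33,16],[36,0],[38,8],[40,0]]
[[0,11],[4,20],[14,16],[17,0],[22,13],[29,16],[32,19],[33,16],[36,0],[38,8],[40,0]]
[[0,11],[2,19],[4,20],[14,16],[17,0],[22,13],[29,16],[32,19],[33,16],[36,0],[38,8],[40,0]]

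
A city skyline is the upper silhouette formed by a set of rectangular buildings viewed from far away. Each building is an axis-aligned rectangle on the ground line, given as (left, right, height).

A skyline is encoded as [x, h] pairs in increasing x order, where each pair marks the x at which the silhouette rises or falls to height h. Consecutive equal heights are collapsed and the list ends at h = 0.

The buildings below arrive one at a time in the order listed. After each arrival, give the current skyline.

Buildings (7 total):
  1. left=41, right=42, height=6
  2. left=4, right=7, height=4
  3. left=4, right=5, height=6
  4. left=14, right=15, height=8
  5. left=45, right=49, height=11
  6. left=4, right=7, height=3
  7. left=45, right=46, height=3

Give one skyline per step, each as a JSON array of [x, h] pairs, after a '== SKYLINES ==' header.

== SKYLINES ==
[[41,6],[42,0]]
[[4,4],[7,0],[41,6],[42,0]]
[[4,6],[5,4],[7,0],[41,6],[42,0]]
[[4,6],[5,4],[7,0],[14,8],[15,0],[41,6],[42,0]]
[[4,6],[5,4],[7,0],[14,8],[15,0],[41,6],[42,0],[45,11],[49,0]]
[[4,6],[5,4],[7,0],[14,8],[15,0],[41,6],[42,0],[45,11],[49,0]]
[[4,6],[5,4],[7,0],[14,8],[15,0],[41,6],[42,0],[45,11],[49,0]]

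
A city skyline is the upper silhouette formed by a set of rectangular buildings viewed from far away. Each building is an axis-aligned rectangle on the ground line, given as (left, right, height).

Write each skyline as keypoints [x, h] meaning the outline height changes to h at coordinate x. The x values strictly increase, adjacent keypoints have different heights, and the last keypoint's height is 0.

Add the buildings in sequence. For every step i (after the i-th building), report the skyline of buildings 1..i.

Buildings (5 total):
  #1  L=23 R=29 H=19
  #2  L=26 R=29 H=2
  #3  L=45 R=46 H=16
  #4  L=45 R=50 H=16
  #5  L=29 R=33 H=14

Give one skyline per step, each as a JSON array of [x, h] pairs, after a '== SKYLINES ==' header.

== SKYLINES ==
[[23,19],[29,0]]
[[23,19],[29,0]]
[[23,19],[29,0],[45,16],[46,0]]
[[23,19],[29,0],[45,16],[50,0]]
[[23,19],[29,14],[33,0],[45,16],[50,0]]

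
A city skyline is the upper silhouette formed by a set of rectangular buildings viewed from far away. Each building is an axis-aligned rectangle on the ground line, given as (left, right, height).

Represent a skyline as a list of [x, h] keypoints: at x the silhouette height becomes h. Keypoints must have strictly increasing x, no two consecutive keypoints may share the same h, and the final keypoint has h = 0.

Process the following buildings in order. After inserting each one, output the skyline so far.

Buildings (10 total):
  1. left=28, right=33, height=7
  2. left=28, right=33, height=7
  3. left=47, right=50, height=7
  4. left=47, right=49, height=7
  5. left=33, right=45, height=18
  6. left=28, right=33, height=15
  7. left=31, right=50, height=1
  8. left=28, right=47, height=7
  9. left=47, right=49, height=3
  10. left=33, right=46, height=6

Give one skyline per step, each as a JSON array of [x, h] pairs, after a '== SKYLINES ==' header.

== SKYLINES ==
[[28,7],[33,0]]
[[28,7],[33,0]]
[[28,7],[33,0],[47,7],[50,0]]
[[28,7],[33,0],[47,7],[50,0]]
[[28,7],[33,18],[45,0],[47,7],[50,0]]
[[28,15],[33,18],[45,0],[47,7],[50,0]]
[[28,15],[33,18],[45,1],[47,7],[50,0]]
[[28,15],[33,18],[45,7],[50,0]]
[[28,15],[33,18],[45,7],[50,0]]
[[28,15],[33,18],[45,7],[50,0]]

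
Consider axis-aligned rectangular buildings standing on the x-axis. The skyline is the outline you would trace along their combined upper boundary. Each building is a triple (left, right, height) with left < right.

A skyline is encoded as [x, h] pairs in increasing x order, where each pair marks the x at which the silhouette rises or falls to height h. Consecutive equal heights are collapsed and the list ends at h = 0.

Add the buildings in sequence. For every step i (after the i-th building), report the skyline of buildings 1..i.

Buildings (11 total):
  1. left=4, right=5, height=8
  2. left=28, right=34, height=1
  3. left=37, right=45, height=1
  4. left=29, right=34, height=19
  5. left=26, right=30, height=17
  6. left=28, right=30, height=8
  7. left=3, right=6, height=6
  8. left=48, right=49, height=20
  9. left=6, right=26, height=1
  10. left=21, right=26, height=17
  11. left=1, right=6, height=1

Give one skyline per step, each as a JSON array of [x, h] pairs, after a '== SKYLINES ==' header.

== SKYLINES ==
[[4,8],[5,0]]
[[4,8],[5,0],[28,1],[34,0]]
[[4,8],[5,0],[28,1],[34,0],[37,1],[45,0]]
[[4,8],[5,0],[28,1],[29,19],[34,0],[37,1],[45,0]]
[[4,8],[5,0],[26,17],[29,19],[34,0],[37,1],[45,0]]
[[4,8],[5,0],[26,17],[29,19],[34,0],[37,1],[45,0]]
[[3,6],[4,8],[5,6],[6,0],[26,17],[29,19],[34,0],[37,1],[45,0]]
[[3,6],[4,8],[5,6],[6,0],[26,17],[29,19],[34,0],[37,1],[45,0],[48,20],[49,0]]
[[3,6],[4,8],[5,6],[6,1],[26,17],[29,19],[34,0],[37,1],[45,0],[48,20],[49,0]]
[[3,6],[4,8],[5,6],[6,1],[21,17],[29,19],[34,0],[37,1],[45,0],[48,20],[49,0]]
[[1,1],[3,6],[4,8],[5,6],[6,1],[21,17],[29,19],[34,0],[37,1],[45,0],[48,20],[49,0]]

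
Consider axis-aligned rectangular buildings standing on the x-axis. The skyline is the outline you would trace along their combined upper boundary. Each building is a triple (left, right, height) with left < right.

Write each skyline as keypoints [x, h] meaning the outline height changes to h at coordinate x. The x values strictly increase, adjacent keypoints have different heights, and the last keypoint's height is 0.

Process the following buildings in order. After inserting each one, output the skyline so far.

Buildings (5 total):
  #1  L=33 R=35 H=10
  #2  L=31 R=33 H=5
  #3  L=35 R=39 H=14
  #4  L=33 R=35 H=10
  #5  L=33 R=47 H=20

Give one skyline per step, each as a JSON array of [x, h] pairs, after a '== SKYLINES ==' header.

== SKYLINES ==
[[33,10],[35,0]]
[[31,5],[33,10],[35,0]]
[[31,5],[33,10],[35,14],[39,0]]
[[31,5],[33,10],[35,14],[39,0]]
[[31,5],[33,20],[47,0]]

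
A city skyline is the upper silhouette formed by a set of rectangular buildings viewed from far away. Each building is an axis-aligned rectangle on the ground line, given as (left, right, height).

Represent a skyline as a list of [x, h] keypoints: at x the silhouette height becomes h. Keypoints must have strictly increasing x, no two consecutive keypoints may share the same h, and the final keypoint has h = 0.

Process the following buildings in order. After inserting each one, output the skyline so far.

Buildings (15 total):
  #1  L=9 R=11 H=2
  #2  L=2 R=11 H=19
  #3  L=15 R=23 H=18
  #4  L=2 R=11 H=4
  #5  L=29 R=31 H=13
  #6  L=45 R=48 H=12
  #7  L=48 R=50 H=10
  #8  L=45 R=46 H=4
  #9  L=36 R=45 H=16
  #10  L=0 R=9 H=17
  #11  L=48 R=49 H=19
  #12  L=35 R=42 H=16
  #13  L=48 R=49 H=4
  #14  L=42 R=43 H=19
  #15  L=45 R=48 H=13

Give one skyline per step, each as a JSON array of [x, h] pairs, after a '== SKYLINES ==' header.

== SKYLINES ==
[[9,2],[11,0]]
[[2,19],[11,0]]
[[2,19],[11,0],[15,18],[23,0]]
[[2,19],[11,0],[15,18],[23,0]]
[[2,19],[11,0],[15,18],[23,0],[29,13],[31,0]]
[[2,19],[11,0],[15,18],[23,0],[29,13],[31,0],[45,12],[48,0]]
[[2,19],[11,0],[15,18],[23,0],[29,13],[31,0],[45,12],[48,10],[50,0]]
[[2,19],[11,0],[15,18],[23,0],[29,13],[31,0],[45,12],[48,10],[50,0]]
[[2,19],[11,0],[15,18],[23,0],[29,13],[31,0],[36,16],[45,12],[48,10],[50,0]]
[[0,17],[2,19],[11,0],[15,18],[23,0],[29,13],[31,0],[36,16],[45,12],[48,10],[50,0]]
[[0,17],[2,19],[11,0],[15,18],[23,0],[29,13],[31,0],[36,16],[45,12],[48,19],[49,10],[50,0]]
[[0,17],[2,19],[11,0],[15,18],[23,0],[29,13],[31,0],[35,16],[45,12],[48,19],[49,10],[50,0]]
[[0,17],[2,19],[11,0],[15,18],[23,0],[29,13],[31,0],[35,16],[45,12],[48,19],[49,10],[50,0]]
[[0,17],[2,19],[11,0],[15,18],[23,0],[29,13],[31,0],[35,16],[42,19],[43,16],[45,12],[48,19],[49,10],[50,0]]
[[0,17],[2,19],[11,0],[15,18],[23,0],[29,13],[31,0],[35,16],[42,19],[43,16],[45,13],[48,19],[49,10],[50,0]]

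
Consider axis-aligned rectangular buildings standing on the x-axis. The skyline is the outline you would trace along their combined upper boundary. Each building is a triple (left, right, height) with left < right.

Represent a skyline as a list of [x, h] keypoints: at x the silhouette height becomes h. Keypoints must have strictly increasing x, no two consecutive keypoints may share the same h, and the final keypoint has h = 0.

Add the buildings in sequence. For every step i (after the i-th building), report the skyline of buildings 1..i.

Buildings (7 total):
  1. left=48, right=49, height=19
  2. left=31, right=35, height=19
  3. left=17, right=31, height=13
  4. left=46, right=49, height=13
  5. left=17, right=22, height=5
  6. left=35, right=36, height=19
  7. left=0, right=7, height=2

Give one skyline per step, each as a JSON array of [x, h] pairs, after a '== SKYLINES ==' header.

== SKYLINES ==
[[48,19],[49,0]]
[[31,19],[35,0],[48,19],[49,0]]
[[17,13],[31,19],[35,0],[48,19],[49,0]]
[[17,13],[31,19],[35,0],[46,13],[48,19],[49,0]]
[[17,13],[31,19],[35,0],[46,13],[48,19],[49,0]]
[[17,13],[31,19],[36,0],[46,13],[48,19],[49,0]]
[[0,2],[7,0],[17,13],[31,19],[36,0],[46,13],[48,19],[49,0]]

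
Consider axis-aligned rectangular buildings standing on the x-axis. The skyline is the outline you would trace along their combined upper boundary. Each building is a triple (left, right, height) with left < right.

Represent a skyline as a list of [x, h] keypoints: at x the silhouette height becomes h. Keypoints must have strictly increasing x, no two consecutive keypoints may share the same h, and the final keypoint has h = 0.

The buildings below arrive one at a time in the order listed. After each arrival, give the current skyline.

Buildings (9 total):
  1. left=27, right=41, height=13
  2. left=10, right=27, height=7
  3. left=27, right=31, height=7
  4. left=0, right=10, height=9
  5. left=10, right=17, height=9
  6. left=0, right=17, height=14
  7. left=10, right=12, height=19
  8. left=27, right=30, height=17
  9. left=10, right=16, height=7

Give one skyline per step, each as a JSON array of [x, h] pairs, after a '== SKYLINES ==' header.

== SKYLINES ==
[[27,13],[41,0]]
[[10,7],[27,13],[41,0]]
[[10,7],[27,13],[41,0]]
[[0,9],[10,7],[27,13],[41,0]]
[[0,9],[17,7],[27,13],[41,0]]
[[0,14],[17,7],[27,13],[41,0]]
[[0,14],[10,19],[12,14],[17,7],[27,13],[41,0]]
[[0,14],[10,19],[12,14],[17,7],[27,17],[30,13],[41,0]]
[[0,14],[10,19],[12,14],[17,7],[27,17],[30,13],[41,0]]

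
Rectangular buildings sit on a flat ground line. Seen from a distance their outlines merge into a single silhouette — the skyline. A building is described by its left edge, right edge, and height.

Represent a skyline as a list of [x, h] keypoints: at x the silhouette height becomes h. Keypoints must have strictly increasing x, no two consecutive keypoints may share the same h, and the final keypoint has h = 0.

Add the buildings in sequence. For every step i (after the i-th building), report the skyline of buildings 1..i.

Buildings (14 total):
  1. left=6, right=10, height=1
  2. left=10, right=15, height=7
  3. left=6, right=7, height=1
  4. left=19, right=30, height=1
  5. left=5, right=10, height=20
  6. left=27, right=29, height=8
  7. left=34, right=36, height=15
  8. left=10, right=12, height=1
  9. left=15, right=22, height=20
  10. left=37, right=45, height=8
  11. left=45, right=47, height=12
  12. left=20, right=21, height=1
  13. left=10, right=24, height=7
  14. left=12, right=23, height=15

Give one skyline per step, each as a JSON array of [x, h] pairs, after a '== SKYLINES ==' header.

== SKYLINES ==
[[6,1],[10,0]]
[[6,1],[10,7],[15,0]]
[[6,1],[10,7],[15,0]]
[[6,1],[10,7],[15,0],[19,1],[30,0]]
[[5,20],[10,7],[15,0],[19,1],[30,0]]
[[5,20],[10,7],[15,0],[19,1],[27,8],[29,1],[30,0]]
[[5,20],[10,7],[15,0],[19,1],[27,8],[29,1],[30,0],[34,15],[36,0]]
[[5,20],[10,7],[15,0],[19,1],[27,8],[29,1],[30,0],[34,15],[36,0]]
[[5,20],[10,7],[15,20],[22,1],[27,8],[29,1],[30,0],[34,15],[36,0]]
[[5,20],[10,7],[15,20],[22,1],[27,8],[29,1],[30,0],[34,15],[36,0],[37,8],[45,0]]
[[5,20],[10,7],[15,20],[22,1],[27,8],[29,1],[30,0],[34,15],[36,0],[37,8],[45,12],[47,0]]
[[5,20],[10,7],[15,20],[22,1],[27,8],[29,1],[30,0],[34,15],[36,0],[37,8],[45,12],[47,0]]
[[5,20],[10,7],[15,20],[22,7],[24,1],[27,8],[29,1],[30,0],[34,15],[36,0],[37,8],[45,12],[47,0]]
[[5,20],[10,7],[12,15],[15,20],[22,15],[23,7],[24,1],[27,8],[29,1],[30,0],[34,15],[36,0],[37,8],[45,12],[47,0]]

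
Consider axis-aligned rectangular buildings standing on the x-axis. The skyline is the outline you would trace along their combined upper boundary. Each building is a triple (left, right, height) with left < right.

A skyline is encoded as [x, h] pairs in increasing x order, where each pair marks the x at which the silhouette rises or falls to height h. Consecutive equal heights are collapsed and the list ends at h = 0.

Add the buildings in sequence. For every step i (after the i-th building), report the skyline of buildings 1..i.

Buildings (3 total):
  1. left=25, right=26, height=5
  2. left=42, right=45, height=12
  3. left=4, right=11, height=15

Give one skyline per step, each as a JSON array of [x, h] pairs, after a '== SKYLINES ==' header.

== SKYLINES ==
[[25,5],[26,0]]
[[25,5],[26,0],[42,12],[45,0]]
[[4,15],[11,0],[25,5],[26,0],[42,12],[45,0]]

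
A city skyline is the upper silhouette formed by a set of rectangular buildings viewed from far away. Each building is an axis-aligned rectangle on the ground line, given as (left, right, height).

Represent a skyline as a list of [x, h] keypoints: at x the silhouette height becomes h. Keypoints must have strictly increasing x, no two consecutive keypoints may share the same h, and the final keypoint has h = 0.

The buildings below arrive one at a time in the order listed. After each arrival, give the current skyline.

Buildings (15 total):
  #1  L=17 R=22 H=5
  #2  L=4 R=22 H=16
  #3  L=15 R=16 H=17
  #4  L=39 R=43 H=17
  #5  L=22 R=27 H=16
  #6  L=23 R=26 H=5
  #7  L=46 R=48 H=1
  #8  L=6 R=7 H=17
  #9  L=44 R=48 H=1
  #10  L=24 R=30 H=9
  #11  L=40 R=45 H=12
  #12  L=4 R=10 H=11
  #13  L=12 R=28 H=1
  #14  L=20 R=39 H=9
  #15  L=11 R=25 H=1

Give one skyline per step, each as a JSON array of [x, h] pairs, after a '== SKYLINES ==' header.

== SKYLINES ==
[[17,5],[22,0]]
[[4,16],[22,0]]
[[4,16],[15,17],[16,16],[22,0]]
[[4,16],[15,17],[16,16],[22,0],[39,17],[43,0]]
[[4,16],[15,17],[16,16],[27,0],[39,17],[43,0]]
[[4,16],[15,17],[16,16],[27,0],[39,17],[43,0]]
[[4,16],[15,17],[16,16],[27,0],[39,17],[43,0],[46,1],[48,0]]
[[4,16],[6,17],[7,16],[15,17],[16,16],[27,0],[39,17],[43,0],[46,1],[48,0]]
[[4,16],[6,17],[7,16],[15,17],[16,16],[27,0],[39,17],[43,0],[44,1],[48,0]]
[[4,16],[6,17],[7,16],[15,17],[16,16],[27,9],[30,0],[39,17],[43,0],[44,1],[48,0]]
[[4,16],[6,17],[7,16],[15,17],[16,16],[27,9],[30,0],[39,17],[43,12],[45,1],[48,0]]
[[4,16],[6,17],[7,16],[15,17],[16,16],[27,9],[30,0],[39,17],[43,12],[45,1],[48,0]]
[[4,16],[6,17],[7,16],[15,17],[16,16],[27,9],[30,0],[39,17],[43,12],[45,1],[48,0]]
[[4,16],[6,17],[7,16],[15,17],[16,16],[27,9],[39,17],[43,12],[45,1],[48,0]]
[[4,16],[6,17],[7,16],[15,17],[16,16],[27,9],[39,17],[43,12],[45,1],[48,0]]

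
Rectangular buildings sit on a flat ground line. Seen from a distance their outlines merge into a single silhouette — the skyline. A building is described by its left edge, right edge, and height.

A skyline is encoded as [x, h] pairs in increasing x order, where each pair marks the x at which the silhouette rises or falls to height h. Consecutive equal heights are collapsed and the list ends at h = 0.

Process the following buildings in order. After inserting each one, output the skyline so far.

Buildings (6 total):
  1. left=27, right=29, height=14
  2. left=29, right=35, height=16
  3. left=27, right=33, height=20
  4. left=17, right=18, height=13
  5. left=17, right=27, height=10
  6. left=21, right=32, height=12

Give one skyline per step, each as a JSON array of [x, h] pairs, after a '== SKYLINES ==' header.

== SKYLINES ==
[[27,14],[29,0]]
[[27,14],[29,16],[35,0]]
[[27,20],[33,16],[35,0]]
[[17,13],[18,0],[27,20],[33,16],[35,0]]
[[17,13],[18,10],[27,20],[33,16],[35,0]]
[[17,13],[18,10],[21,12],[27,20],[33,16],[35,0]]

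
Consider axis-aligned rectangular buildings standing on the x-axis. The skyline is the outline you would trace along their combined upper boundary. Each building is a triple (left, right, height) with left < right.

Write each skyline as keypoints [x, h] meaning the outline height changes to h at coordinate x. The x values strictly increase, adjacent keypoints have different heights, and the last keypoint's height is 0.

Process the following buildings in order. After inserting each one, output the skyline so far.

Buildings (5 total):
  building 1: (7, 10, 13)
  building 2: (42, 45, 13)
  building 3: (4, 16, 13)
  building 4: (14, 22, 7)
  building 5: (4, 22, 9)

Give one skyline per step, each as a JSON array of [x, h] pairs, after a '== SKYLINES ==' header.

== SKYLINES ==
[[7,13],[10,0]]
[[7,13],[10,0],[42,13],[45,0]]
[[4,13],[16,0],[42,13],[45,0]]
[[4,13],[16,7],[22,0],[42,13],[45,0]]
[[4,13],[16,9],[22,0],[42,13],[45,0]]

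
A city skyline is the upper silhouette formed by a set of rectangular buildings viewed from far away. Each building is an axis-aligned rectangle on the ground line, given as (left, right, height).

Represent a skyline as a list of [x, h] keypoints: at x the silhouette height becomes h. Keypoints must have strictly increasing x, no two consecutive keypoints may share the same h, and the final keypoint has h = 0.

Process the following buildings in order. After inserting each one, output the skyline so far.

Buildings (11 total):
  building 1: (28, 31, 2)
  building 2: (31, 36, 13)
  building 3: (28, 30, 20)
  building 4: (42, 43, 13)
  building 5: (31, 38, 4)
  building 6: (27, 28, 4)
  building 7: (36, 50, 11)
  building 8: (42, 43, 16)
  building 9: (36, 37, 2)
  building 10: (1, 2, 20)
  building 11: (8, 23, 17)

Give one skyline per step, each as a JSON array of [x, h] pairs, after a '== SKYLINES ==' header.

== SKYLINES ==
[[28,2],[31,0]]
[[28,2],[31,13],[36,0]]
[[28,20],[30,2],[31,13],[36,0]]
[[28,20],[30,2],[31,13],[36,0],[42,13],[43,0]]
[[28,20],[30,2],[31,13],[36,4],[38,0],[42,13],[43,0]]
[[27,4],[28,20],[30,2],[31,13],[36,4],[38,0],[42,13],[43,0]]
[[27,4],[28,20],[30,2],[31,13],[36,11],[42,13],[43,11],[50,0]]
[[27,4],[28,20],[30,2],[31,13],[36,11],[42,16],[43,11],[50,0]]
[[27,4],[28,20],[30,2],[31,13],[36,11],[42,16],[43,11],[50,0]]
[[1,20],[2,0],[27,4],[28,20],[30,2],[31,13],[36,11],[42,16],[43,11],[50,0]]
[[1,20],[2,0],[8,17],[23,0],[27,4],[28,20],[30,2],[31,13],[36,11],[42,16],[43,11],[50,0]]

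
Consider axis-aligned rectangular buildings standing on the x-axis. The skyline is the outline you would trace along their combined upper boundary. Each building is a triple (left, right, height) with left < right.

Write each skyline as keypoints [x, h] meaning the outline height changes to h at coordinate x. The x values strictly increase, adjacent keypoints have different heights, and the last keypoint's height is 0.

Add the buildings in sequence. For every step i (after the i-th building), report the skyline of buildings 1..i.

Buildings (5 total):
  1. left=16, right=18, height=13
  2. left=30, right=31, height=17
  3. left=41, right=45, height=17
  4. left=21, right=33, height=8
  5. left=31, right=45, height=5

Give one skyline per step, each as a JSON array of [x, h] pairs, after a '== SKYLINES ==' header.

== SKYLINES ==
[[16,13],[18,0]]
[[16,13],[18,0],[30,17],[31,0]]
[[16,13],[18,0],[30,17],[31,0],[41,17],[45,0]]
[[16,13],[18,0],[21,8],[30,17],[31,8],[33,0],[41,17],[45,0]]
[[16,13],[18,0],[21,8],[30,17],[31,8],[33,5],[41,17],[45,0]]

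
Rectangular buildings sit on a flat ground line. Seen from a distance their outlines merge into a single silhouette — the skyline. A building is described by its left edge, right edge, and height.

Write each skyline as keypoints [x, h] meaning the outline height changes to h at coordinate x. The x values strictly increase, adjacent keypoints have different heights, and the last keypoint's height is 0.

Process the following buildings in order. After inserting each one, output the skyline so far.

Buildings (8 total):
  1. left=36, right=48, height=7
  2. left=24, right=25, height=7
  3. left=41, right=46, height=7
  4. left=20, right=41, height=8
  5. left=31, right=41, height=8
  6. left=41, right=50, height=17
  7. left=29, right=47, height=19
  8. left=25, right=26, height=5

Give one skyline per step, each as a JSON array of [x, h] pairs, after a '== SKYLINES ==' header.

== SKYLINES ==
[[36,7],[48,0]]
[[24,7],[25,0],[36,7],[48,0]]
[[24,7],[25,0],[36,7],[48,0]]
[[20,8],[41,7],[48,0]]
[[20,8],[41,7],[48,0]]
[[20,8],[41,17],[50,0]]
[[20,8],[29,19],[47,17],[50,0]]
[[20,8],[29,19],[47,17],[50,0]]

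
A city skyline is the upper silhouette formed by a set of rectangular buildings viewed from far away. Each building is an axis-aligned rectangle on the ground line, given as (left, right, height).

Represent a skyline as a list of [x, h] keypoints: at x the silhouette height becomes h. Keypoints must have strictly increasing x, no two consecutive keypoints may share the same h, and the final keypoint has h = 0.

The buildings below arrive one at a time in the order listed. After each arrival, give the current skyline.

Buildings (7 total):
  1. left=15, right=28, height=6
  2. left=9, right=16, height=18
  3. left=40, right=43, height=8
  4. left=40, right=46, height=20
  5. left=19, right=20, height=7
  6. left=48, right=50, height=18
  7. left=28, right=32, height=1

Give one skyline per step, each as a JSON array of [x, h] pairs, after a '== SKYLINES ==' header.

== SKYLINES ==
[[15,6],[28,0]]
[[9,18],[16,6],[28,0]]
[[9,18],[16,6],[28,0],[40,8],[43,0]]
[[9,18],[16,6],[28,0],[40,20],[46,0]]
[[9,18],[16,6],[19,7],[20,6],[28,0],[40,20],[46,0]]
[[9,18],[16,6],[19,7],[20,6],[28,0],[40,20],[46,0],[48,18],[50,0]]
[[9,18],[16,6],[19,7],[20,6],[28,1],[32,0],[40,20],[46,0],[48,18],[50,0]]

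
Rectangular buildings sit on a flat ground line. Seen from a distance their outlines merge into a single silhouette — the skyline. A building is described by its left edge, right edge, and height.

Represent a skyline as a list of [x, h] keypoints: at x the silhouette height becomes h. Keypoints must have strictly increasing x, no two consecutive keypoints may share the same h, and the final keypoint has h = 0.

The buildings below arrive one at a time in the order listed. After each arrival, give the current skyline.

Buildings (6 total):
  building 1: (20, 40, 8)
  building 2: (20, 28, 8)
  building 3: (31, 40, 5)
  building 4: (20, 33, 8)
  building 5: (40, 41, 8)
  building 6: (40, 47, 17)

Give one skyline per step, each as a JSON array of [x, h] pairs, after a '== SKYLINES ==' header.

== SKYLINES ==
[[20,8],[40,0]]
[[20,8],[40,0]]
[[20,8],[40,0]]
[[20,8],[40,0]]
[[20,8],[41,0]]
[[20,8],[40,17],[47,0]]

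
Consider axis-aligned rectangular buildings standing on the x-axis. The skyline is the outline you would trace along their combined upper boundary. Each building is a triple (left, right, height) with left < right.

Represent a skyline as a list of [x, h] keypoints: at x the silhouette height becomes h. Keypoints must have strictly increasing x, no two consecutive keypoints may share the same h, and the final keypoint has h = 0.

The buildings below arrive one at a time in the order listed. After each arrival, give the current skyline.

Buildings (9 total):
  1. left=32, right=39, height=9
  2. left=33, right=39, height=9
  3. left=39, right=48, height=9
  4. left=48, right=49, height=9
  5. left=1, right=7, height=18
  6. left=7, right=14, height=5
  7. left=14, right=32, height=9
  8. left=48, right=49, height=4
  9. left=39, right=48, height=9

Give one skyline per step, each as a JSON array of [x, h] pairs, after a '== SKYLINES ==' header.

== SKYLINES ==
[[32,9],[39,0]]
[[32,9],[39,0]]
[[32,9],[48,0]]
[[32,9],[49,0]]
[[1,18],[7,0],[32,9],[49,0]]
[[1,18],[7,5],[14,0],[32,9],[49,0]]
[[1,18],[7,5],[14,9],[49,0]]
[[1,18],[7,5],[14,9],[49,0]]
[[1,18],[7,5],[14,9],[49,0]]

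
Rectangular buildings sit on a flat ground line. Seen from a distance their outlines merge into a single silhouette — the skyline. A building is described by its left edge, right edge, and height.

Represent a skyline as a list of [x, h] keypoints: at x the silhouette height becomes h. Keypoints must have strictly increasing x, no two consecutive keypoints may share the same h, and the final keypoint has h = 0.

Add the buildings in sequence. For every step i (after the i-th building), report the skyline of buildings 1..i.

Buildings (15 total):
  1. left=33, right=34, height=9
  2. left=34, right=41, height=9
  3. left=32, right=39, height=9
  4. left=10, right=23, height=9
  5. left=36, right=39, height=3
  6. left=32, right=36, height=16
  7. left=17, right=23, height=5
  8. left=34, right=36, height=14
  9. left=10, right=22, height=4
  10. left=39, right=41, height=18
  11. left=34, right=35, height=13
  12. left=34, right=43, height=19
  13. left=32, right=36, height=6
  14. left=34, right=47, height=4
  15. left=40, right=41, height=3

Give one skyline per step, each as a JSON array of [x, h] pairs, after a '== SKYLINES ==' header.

== SKYLINES ==
[[33,9],[34,0]]
[[33,9],[41,0]]
[[32,9],[41,0]]
[[10,9],[23,0],[32,9],[41,0]]
[[10,9],[23,0],[32,9],[41,0]]
[[10,9],[23,0],[32,16],[36,9],[41,0]]
[[10,9],[23,0],[32,16],[36,9],[41,0]]
[[10,9],[23,0],[32,16],[36,9],[41,0]]
[[10,9],[23,0],[32,16],[36,9],[41,0]]
[[10,9],[23,0],[32,16],[36,9],[39,18],[41,0]]
[[10,9],[23,0],[32,16],[36,9],[39,18],[41,0]]
[[10,9],[23,0],[32,16],[34,19],[43,0]]
[[10,9],[23,0],[32,16],[34,19],[43,0]]
[[10,9],[23,0],[32,16],[34,19],[43,4],[47,0]]
[[10,9],[23,0],[32,16],[34,19],[43,4],[47,0]]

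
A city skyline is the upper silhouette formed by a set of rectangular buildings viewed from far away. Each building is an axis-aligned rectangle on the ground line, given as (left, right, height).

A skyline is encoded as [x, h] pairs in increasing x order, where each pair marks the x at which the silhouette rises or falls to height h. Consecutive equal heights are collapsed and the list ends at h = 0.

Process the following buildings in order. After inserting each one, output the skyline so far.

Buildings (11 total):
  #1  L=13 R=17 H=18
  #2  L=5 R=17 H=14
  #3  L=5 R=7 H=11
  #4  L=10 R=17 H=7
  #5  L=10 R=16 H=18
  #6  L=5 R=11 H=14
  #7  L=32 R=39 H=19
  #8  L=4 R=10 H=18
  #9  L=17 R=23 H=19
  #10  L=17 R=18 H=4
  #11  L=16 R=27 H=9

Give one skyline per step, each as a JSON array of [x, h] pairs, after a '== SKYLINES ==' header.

== SKYLINES ==
[[13,18],[17,0]]
[[5,14],[13,18],[17,0]]
[[5,14],[13,18],[17,0]]
[[5,14],[13,18],[17,0]]
[[5,14],[10,18],[17,0]]
[[5,14],[10,18],[17,0]]
[[5,14],[10,18],[17,0],[32,19],[39,0]]
[[4,18],[17,0],[32,19],[39,0]]
[[4,18],[17,19],[23,0],[32,19],[39,0]]
[[4,18],[17,19],[23,0],[32,19],[39,0]]
[[4,18],[17,19],[23,9],[27,0],[32,19],[39,0]]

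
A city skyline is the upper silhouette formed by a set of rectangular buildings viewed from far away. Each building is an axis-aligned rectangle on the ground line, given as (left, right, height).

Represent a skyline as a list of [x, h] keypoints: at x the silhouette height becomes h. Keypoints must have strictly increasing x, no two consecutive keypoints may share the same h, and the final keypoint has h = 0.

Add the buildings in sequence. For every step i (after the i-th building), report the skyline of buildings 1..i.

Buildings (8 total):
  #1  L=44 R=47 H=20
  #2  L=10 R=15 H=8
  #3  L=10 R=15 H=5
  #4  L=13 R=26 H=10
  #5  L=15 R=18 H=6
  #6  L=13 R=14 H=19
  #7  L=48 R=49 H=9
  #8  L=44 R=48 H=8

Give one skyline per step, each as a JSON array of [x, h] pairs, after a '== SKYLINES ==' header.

== SKYLINES ==
[[44,20],[47,0]]
[[10,8],[15,0],[44,20],[47,0]]
[[10,8],[15,0],[44,20],[47,0]]
[[10,8],[13,10],[26,0],[44,20],[47,0]]
[[10,8],[13,10],[26,0],[44,20],[47,0]]
[[10,8],[13,19],[14,10],[26,0],[44,20],[47,0]]
[[10,8],[13,19],[14,10],[26,0],[44,20],[47,0],[48,9],[49,0]]
[[10,8],[13,19],[14,10],[26,0],[44,20],[47,8],[48,9],[49,0]]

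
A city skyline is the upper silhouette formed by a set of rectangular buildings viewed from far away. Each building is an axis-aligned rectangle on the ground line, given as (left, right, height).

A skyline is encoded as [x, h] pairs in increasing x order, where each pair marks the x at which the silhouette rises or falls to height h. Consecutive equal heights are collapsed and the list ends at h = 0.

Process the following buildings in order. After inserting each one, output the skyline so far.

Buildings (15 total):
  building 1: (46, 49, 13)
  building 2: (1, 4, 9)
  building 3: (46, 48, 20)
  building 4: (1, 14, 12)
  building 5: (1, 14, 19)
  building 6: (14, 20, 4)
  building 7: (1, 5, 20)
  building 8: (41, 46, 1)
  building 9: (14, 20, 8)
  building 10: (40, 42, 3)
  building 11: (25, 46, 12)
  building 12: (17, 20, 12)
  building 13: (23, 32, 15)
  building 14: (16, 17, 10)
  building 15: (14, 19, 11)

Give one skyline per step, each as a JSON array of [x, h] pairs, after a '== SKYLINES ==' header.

== SKYLINES ==
[[46,13],[49,0]]
[[1,9],[4,0],[46,13],[49,0]]
[[1,9],[4,0],[46,20],[48,13],[49,0]]
[[1,12],[14,0],[46,20],[48,13],[49,0]]
[[1,19],[14,0],[46,20],[48,13],[49,0]]
[[1,19],[14,4],[20,0],[46,20],[48,13],[49,0]]
[[1,20],[5,19],[14,4],[20,0],[46,20],[48,13],[49,0]]
[[1,20],[5,19],[14,4],[20,0],[41,1],[46,20],[48,13],[49,0]]
[[1,20],[5,19],[14,8],[20,0],[41,1],[46,20],[48,13],[49,0]]
[[1,20],[5,19],[14,8],[20,0],[40,3],[42,1],[46,20],[48,13],[49,0]]
[[1,20],[5,19],[14,8],[20,0],[25,12],[46,20],[48,13],[49,0]]
[[1,20],[5,19],[14,8],[17,12],[20,0],[25,12],[46,20],[48,13],[49,0]]
[[1,20],[5,19],[14,8],[17,12],[20,0],[23,15],[32,12],[46,20],[48,13],[49,0]]
[[1,20],[5,19],[14,8],[16,10],[17,12],[20,0],[23,15],[32,12],[46,20],[48,13],[49,0]]
[[1,20],[5,19],[14,11],[17,12],[20,0],[23,15],[32,12],[46,20],[48,13],[49,0]]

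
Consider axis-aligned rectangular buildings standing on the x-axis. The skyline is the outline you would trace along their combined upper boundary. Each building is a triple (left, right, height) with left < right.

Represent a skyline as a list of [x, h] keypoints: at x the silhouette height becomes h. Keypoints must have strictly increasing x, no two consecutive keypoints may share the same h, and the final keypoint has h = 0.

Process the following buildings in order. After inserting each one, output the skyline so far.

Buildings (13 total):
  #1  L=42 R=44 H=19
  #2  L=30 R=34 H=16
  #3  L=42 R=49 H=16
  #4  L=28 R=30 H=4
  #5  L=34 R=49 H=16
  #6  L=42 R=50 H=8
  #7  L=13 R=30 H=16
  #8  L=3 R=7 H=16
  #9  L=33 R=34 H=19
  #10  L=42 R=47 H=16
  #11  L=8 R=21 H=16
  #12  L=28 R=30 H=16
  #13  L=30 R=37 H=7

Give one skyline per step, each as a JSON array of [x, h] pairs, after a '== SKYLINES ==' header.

== SKYLINES ==
[[42,19],[44,0]]
[[30,16],[34,0],[42,19],[44,0]]
[[30,16],[34,0],[42,19],[44,16],[49,0]]
[[28,4],[30,16],[34,0],[42,19],[44,16],[49,0]]
[[28,4],[30,16],[42,19],[44,16],[49,0]]
[[28,4],[30,16],[42,19],[44,16],[49,8],[50,0]]
[[13,16],[42,19],[44,16],[49,8],[50,0]]
[[3,16],[7,0],[13,16],[42,19],[44,16],[49,8],[50,0]]
[[3,16],[7,0],[13,16],[33,19],[34,16],[42,19],[44,16],[49,8],[50,0]]
[[3,16],[7,0],[13,16],[33,19],[34,16],[42,19],[44,16],[49,8],[50,0]]
[[3,16],[7,0],[8,16],[33,19],[34,16],[42,19],[44,16],[49,8],[50,0]]
[[3,16],[7,0],[8,16],[33,19],[34,16],[42,19],[44,16],[49,8],[50,0]]
[[3,16],[7,0],[8,16],[33,19],[34,16],[42,19],[44,16],[49,8],[50,0]]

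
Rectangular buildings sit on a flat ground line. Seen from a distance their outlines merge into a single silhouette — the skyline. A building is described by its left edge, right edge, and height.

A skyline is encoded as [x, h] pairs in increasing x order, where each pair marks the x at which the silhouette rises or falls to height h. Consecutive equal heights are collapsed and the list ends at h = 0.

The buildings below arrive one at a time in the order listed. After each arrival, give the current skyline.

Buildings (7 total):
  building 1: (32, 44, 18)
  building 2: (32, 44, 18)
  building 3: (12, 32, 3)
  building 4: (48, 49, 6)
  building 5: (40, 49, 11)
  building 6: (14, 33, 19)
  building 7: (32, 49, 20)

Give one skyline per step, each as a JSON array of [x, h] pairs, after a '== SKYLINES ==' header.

== SKYLINES ==
[[32,18],[44,0]]
[[32,18],[44,0]]
[[12,3],[32,18],[44,0]]
[[12,3],[32,18],[44,0],[48,6],[49,0]]
[[12,3],[32,18],[44,11],[49,0]]
[[12,3],[14,19],[33,18],[44,11],[49,0]]
[[12,3],[14,19],[32,20],[49,0]]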